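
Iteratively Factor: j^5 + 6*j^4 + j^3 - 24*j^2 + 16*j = (j - 1)*(j^4 + 7*j^3 + 8*j^2 - 16*j) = (j - 1)^2*(j^3 + 8*j^2 + 16*j) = (j - 1)^2*(j + 4)*(j^2 + 4*j) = j*(j - 1)^2*(j + 4)*(j + 4)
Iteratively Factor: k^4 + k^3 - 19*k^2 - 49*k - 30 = (k + 3)*(k^3 - 2*k^2 - 13*k - 10) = (k + 1)*(k + 3)*(k^2 - 3*k - 10) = (k + 1)*(k + 2)*(k + 3)*(k - 5)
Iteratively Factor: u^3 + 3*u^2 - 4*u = (u + 4)*(u^2 - u) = u*(u + 4)*(u - 1)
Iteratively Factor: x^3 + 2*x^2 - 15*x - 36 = (x + 3)*(x^2 - x - 12) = (x + 3)^2*(x - 4)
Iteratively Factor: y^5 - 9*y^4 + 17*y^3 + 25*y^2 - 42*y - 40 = (y - 5)*(y^4 - 4*y^3 - 3*y^2 + 10*y + 8) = (y - 5)*(y - 4)*(y^3 - 3*y - 2) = (y - 5)*(y - 4)*(y + 1)*(y^2 - y - 2) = (y - 5)*(y - 4)*(y + 1)^2*(y - 2)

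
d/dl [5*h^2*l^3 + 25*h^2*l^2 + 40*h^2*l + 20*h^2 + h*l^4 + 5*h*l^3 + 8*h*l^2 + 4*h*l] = h*(15*h*l^2 + 50*h*l + 40*h + 4*l^3 + 15*l^2 + 16*l + 4)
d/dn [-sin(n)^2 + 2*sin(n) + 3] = 2*(1 - sin(n))*cos(n)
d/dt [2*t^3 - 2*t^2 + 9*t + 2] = 6*t^2 - 4*t + 9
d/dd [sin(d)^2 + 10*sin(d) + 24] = 2*(sin(d) + 5)*cos(d)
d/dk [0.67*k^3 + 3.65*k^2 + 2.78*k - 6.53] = 2.01*k^2 + 7.3*k + 2.78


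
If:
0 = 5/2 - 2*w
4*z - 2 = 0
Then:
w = 5/4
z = 1/2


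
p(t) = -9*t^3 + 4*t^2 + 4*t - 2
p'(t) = -27*t^2 + 8*t + 4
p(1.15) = -5.80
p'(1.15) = -22.51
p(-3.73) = 505.79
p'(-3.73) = -401.49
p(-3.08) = 286.59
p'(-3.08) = -276.77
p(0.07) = -1.70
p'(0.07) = 4.43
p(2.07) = -56.41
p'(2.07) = -95.13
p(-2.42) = 139.30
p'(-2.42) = -173.48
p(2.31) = -82.35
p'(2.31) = -121.59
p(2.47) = -103.34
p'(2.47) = -140.96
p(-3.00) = 265.00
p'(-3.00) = -263.00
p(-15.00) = 31213.00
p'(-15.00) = -6191.00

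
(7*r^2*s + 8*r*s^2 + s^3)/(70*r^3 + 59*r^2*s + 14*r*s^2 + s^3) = s*(r + s)/(10*r^2 + 7*r*s + s^2)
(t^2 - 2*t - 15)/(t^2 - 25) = (t + 3)/(t + 5)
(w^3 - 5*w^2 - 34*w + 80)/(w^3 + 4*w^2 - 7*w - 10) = (w - 8)/(w + 1)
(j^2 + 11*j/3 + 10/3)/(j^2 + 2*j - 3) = (3*j^2 + 11*j + 10)/(3*(j^2 + 2*j - 3))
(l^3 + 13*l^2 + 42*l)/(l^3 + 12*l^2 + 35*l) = (l + 6)/(l + 5)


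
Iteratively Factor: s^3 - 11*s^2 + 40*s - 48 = (s - 3)*(s^2 - 8*s + 16) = (s - 4)*(s - 3)*(s - 4)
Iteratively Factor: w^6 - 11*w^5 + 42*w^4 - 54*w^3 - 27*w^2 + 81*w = (w - 3)*(w^5 - 8*w^4 + 18*w^3 - 27*w) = (w - 3)^2*(w^4 - 5*w^3 + 3*w^2 + 9*w) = w*(w - 3)^2*(w^3 - 5*w^2 + 3*w + 9) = w*(w - 3)^3*(w^2 - 2*w - 3) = w*(w - 3)^4*(w + 1)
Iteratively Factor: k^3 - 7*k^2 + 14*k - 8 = (k - 1)*(k^2 - 6*k + 8) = (k - 4)*(k - 1)*(k - 2)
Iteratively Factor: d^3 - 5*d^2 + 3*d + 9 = (d - 3)*(d^2 - 2*d - 3) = (d - 3)*(d + 1)*(d - 3)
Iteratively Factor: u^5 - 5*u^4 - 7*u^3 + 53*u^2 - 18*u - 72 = (u + 1)*(u^4 - 6*u^3 - u^2 + 54*u - 72) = (u - 2)*(u + 1)*(u^3 - 4*u^2 - 9*u + 36) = (u - 2)*(u + 1)*(u + 3)*(u^2 - 7*u + 12) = (u - 3)*(u - 2)*(u + 1)*(u + 3)*(u - 4)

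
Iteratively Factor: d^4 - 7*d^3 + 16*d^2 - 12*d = (d - 2)*(d^3 - 5*d^2 + 6*d) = (d - 3)*(d - 2)*(d^2 - 2*d) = (d - 3)*(d - 2)^2*(d)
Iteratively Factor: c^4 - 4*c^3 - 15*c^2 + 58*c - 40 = (c - 2)*(c^3 - 2*c^2 - 19*c + 20) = (c - 5)*(c - 2)*(c^2 + 3*c - 4) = (c - 5)*(c - 2)*(c - 1)*(c + 4)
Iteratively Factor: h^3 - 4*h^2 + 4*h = (h - 2)*(h^2 - 2*h) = h*(h - 2)*(h - 2)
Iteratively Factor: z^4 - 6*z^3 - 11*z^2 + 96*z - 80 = (z - 1)*(z^3 - 5*z^2 - 16*z + 80) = (z - 5)*(z - 1)*(z^2 - 16) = (z - 5)*(z - 1)*(z + 4)*(z - 4)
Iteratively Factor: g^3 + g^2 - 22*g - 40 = (g + 4)*(g^2 - 3*g - 10) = (g - 5)*(g + 4)*(g + 2)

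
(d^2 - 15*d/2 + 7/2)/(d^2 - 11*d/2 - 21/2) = (2*d - 1)/(2*d + 3)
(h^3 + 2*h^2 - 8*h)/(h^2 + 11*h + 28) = h*(h - 2)/(h + 7)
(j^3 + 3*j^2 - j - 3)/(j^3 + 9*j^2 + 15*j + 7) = (j^2 + 2*j - 3)/(j^2 + 8*j + 7)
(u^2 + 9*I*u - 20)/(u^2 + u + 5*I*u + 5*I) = (u + 4*I)/(u + 1)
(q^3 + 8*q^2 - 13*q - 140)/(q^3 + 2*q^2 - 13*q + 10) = (q^2 + 3*q - 28)/(q^2 - 3*q + 2)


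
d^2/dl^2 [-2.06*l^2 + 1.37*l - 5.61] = -4.12000000000000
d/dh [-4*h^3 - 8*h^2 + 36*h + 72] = -12*h^2 - 16*h + 36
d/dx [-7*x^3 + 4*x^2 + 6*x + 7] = -21*x^2 + 8*x + 6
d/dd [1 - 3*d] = -3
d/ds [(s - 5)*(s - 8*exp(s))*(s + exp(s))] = (s - 5)*(s - 8*exp(s))*(exp(s) + 1) - (s - 5)*(s + exp(s))*(8*exp(s) - 1) + (s - 8*exp(s))*(s + exp(s))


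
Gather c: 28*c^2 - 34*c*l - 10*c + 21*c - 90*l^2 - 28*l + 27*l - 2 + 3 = 28*c^2 + c*(11 - 34*l) - 90*l^2 - l + 1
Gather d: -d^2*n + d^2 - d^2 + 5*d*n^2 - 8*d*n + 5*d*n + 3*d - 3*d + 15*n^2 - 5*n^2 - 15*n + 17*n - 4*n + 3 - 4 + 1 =-d^2*n + d*(5*n^2 - 3*n) + 10*n^2 - 2*n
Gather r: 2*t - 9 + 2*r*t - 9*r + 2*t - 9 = r*(2*t - 9) + 4*t - 18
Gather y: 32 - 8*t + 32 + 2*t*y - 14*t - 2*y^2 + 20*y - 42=-22*t - 2*y^2 + y*(2*t + 20) + 22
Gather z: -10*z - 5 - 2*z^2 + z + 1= -2*z^2 - 9*z - 4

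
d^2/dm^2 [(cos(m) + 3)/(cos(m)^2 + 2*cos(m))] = (8*(cos(m) + 1)^2*(cos(m) + 3)*sin(m)^2 - (cos(m) + 2)^2*cos(m)^3 + (cos(m) + 2)*(6*cos(m) + 9*cos(2*m) + 2*cos(3*m) - 1)*cos(m))/((cos(m) + 2)^3*cos(m)^3)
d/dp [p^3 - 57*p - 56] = 3*p^2 - 57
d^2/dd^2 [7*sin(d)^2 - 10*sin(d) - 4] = 10*sin(d) + 14*cos(2*d)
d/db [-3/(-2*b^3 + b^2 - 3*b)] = 3*(-6*b^2 + 2*b - 3)/(b^2*(2*b^2 - b + 3)^2)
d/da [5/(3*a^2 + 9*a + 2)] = 15*(-2*a - 3)/(3*a^2 + 9*a + 2)^2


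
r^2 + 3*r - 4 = (r - 1)*(r + 4)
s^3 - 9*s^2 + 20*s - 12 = (s - 6)*(s - 2)*(s - 1)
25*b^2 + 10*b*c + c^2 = (5*b + c)^2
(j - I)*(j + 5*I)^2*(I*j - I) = I*j^4 - 9*j^3 - I*j^3 + 9*j^2 - 15*I*j^2 - 25*j + 15*I*j + 25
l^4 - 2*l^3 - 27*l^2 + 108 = (l - 6)*(l - 2)*(l + 3)^2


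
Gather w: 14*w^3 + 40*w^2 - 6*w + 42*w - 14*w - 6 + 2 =14*w^3 + 40*w^2 + 22*w - 4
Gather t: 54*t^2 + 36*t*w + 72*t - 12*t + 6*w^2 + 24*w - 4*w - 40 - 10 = 54*t^2 + t*(36*w + 60) + 6*w^2 + 20*w - 50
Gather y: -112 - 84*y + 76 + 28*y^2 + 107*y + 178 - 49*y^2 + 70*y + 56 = -21*y^2 + 93*y + 198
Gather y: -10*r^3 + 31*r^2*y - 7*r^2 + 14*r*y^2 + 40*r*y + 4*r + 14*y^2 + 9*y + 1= -10*r^3 - 7*r^2 + 4*r + y^2*(14*r + 14) + y*(31*r^2 + 40*r + 9) + 1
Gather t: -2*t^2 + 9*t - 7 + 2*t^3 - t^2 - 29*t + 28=2*t^3 - 3*t^2 - 20*t + 21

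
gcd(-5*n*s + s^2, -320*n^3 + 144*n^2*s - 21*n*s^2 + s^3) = -5*n + s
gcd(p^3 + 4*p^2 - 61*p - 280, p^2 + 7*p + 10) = p + 5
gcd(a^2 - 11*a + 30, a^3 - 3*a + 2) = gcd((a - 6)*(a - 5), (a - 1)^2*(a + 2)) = 1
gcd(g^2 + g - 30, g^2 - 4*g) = 1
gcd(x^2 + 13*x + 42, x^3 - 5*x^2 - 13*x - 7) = 1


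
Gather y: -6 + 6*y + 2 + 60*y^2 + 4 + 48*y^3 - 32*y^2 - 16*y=48*y^3 + 28*y^2 - 10*y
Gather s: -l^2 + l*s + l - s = -l^2 + l + s*(l - 1)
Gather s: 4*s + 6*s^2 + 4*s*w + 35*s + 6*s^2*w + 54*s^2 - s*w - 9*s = s^2*(6*w + 60) + s*(3*w + 30)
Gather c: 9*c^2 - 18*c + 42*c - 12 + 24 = 9*c^2 + 24*c + 12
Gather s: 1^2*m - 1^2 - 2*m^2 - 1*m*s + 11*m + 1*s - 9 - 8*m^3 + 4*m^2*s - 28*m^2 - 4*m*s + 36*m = -8*m^3 - 30*m^2 + 48*m + s*(4*m^2 - 5*m + 1) - 10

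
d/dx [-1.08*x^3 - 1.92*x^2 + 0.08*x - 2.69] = -3.24*x^2 - 3.84*x + 0.08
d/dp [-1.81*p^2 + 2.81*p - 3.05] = 2.81 - 3.62*p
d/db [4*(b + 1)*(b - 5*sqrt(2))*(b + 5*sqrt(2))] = 12*b^2 + 8*b - 200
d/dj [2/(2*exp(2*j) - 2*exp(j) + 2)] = (1 - 2*exp(j))*exp(j)/(exp(2*j) - exp(j) + 1)^2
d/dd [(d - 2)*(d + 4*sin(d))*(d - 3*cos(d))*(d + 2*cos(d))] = (2 - d)*(d + 4*sin(d))*(d - 3*cos(d))*(2*sin(d) - 1) + (d - 2)*(d + 4*sin(d))*(d + 2*cos(d))*(3*sin(d) + 1) + (d - 2)*(d - 3*cos(d))*(d + 2*cos(d))*(4*cos(d) + 1) + (d + 4*sin(d))*(d - 3*cos(d))*(d + 2*cos(d))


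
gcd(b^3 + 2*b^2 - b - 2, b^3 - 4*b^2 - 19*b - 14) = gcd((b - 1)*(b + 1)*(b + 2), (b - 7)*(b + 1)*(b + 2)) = b^2 + 3*b + 2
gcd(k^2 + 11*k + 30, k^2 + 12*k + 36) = k + 6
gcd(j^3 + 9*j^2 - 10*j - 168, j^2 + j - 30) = j + 6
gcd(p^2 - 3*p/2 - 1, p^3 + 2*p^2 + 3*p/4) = p + 1/2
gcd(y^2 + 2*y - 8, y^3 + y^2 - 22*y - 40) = y + 4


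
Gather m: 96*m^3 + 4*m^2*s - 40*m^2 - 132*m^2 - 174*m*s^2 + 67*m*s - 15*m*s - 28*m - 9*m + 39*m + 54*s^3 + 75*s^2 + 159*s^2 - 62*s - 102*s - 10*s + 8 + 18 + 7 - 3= 96*m^3 + m^2*(4*s - 172) + m*(-174*s^2 + 52*s + 2) + 54*s^3 + 234*s^2 - 174*s + 30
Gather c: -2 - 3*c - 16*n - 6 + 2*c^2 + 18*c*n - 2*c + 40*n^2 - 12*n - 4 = 2*c^2 + c*(18*n - 5) + 40*n^2 - 28*n - 12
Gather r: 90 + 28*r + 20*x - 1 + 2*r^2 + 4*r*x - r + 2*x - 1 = 2*r^2 + r*(4*x + 27) + 22*x + 88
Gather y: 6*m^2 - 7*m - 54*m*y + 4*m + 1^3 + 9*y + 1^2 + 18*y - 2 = 6*m^2 - 3*m + y*(27 - 54*m)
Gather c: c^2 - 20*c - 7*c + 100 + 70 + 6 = c^2 - 27*c + 176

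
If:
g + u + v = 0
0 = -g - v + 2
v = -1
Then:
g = 3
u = -2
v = -1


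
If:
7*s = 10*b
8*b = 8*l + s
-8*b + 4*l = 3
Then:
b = -7/11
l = -23/44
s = -10/11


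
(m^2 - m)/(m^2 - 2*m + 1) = m/(m - 1)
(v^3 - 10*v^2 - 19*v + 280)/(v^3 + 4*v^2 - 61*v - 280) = (v - 7)/(v + 7)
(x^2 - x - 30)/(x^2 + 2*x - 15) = (x - 6)/(x - 3)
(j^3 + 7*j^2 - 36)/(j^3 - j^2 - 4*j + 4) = (j^2 + 9*j + 18)/(j^2 + j - 2)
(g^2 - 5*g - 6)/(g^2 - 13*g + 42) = (g + 1)/(g - 7)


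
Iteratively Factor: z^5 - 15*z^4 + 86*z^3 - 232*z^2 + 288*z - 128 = (z - 4)*(z^4 - 11*z^3 + 42*z^2 - 64*z + 32) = (z - 4)*(z - 2)*(z^3 - 9*z^2 + 24*z - 16) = (z - 4)^2*(z - 2)*(z^2 - 5*z + 4) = (z - 4)^2*(z - 2)*(z - 1)*(z - 4)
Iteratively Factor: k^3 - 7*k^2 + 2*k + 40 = (k - 4)*(k^2 - 3*k - 10) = (k - 4)*(k + 2)*(k - 5)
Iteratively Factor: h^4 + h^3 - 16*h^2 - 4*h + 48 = (h + 4)*(h^3 - 3*h^2 - 4*h + 12) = (h + 2)*(h + 4)*(h^2 - 5*h + 6) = (h - 3)*(h + 2)*(h + 4)*(h - 2)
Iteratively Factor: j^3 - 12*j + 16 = (j - 2)*(j^2 + 2*j - 8) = (j - 2)^2*(j + 4)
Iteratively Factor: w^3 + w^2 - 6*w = (w - 2)*(w^2 + 3*w) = (w - 2)*(w + 3)*(w)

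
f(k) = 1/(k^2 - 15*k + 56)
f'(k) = (15 - 2*k)/(k^2 - 15*k + 56)^2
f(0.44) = 0.02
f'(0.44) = 0.01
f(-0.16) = 0.02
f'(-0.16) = 0.00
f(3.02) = 0.05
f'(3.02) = 0.02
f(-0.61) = 0.02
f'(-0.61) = 0.00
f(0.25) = 0.02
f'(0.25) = 0.01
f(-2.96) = 0.01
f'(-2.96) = 0.00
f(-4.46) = 0.01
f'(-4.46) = 0.00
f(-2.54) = 0.01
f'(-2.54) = 0.00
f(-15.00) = 0.00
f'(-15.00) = 0.00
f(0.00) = 0.02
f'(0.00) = 0.00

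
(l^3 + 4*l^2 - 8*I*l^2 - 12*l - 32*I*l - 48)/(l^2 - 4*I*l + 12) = (l^2 + 2*l*(2 - I) - 8*I)/(l + 2*I)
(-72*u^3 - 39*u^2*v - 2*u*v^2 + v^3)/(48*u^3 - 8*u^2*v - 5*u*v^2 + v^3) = (-24*u^2 - 5*u*v + v^2)/(16*u^2 - 8*u*v + v^2)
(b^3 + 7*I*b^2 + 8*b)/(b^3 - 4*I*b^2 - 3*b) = (b + 8*I)/(b - 3*I)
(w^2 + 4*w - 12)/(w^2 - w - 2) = (w + 6)/(w + 1)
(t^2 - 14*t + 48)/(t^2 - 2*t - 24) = (t - 8)/(t + 4)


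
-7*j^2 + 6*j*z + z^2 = (-j + z)*(7*j + z)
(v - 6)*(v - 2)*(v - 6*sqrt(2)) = v^3 - 6*sqrt(2)*v^2 - 8*v^2 + 12*v + 48*sqrt(2)*v - 72*sqrt(2)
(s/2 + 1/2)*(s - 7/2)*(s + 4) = s^3/2 + 3*s^2/4 - 27*s/4 - 7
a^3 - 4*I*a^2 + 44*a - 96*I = (a - 8*I)*(a - 2*I)*(a + 6*I)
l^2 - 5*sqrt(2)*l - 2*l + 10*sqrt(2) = (l - 2)*(l - 5*sqrt(2))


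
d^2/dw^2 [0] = 0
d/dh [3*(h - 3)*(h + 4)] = 6*h + 3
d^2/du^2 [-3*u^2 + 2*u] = -6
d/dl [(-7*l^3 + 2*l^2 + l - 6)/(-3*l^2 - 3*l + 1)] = (21*l^4 + 42*l^3 - 24*l^2 - 32*l - 17)/(9*l^4 + 18*l^3 + 3*l^2 - 6*l + 1)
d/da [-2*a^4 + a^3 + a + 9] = -8*a^3 + 3*a^2 + 1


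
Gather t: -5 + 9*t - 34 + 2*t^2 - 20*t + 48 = 2*t^2 - 11*t + 9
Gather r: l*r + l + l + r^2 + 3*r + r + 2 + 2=2*l + r^2 + r*(l + 4) + 4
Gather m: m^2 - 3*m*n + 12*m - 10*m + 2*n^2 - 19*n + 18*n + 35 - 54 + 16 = m^2 + m*(2 - 3*n) + 2*n^2 - n - 3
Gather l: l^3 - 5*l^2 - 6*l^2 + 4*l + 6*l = l^3 - 11*l^2 + 10*l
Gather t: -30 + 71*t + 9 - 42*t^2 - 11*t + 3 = -42*t^2 + 60*t - 18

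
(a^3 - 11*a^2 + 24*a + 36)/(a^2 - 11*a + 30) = (a^2 - 5*a - 6)/(a - 5)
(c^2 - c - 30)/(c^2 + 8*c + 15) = (c - 6)/(c + 3)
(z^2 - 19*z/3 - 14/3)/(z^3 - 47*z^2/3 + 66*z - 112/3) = (3*z + 2)/(3*z^2 - 26*z + 16)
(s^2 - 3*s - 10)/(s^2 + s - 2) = (s - 5)/(s - 1)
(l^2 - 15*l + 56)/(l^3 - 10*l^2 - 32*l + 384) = (l - 7)/(l^2 - 2*l - 48)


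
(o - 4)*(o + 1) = o^2 - 3*o - 4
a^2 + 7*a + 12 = (a + 3)*(a + 4)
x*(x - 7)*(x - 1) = x^3 - 8*x^2 + 7*x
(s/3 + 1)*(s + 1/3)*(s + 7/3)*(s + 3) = s^4/3 + 26*s^3/9 + 232*s^2/27 + 86*s/9 + 7/3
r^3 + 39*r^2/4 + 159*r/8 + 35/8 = (r + 1/4)*(r + 5/2)*(r + 7)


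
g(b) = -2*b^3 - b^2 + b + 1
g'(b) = -6*b^2 - 2*b + 1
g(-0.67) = 0.48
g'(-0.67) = -0.35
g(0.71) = 0.49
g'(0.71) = -3.44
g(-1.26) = 2.15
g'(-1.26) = -6.01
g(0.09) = 1.08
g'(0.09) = 0.77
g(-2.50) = 23.50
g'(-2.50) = -31.50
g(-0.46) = 0.52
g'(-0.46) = 0.65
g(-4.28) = 135.21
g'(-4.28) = -100.35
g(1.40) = -5.05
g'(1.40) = -13.56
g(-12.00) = 3301.00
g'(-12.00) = -839.00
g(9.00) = -1529.00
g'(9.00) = -503.00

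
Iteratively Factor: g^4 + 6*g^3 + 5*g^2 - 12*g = (g - 1)*(g^3 + 7*g^2 + 12*g) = (g - 1)*(g + 3)*(g^2 + 4*g) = (g - 1)*(g + 3)*(g + 4)*(g)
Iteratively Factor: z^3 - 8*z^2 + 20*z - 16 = (z - 2)*(z^2 - 6*z + 8) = (z - 2)^2*(z - 4)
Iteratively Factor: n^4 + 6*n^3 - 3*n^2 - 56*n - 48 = (n + 4)*(n^3 + 2*n^2 - 11*n - 12) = (n - 3)*(n + 4)*(n^2 + 5*n + 4) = (n - 3)*(n + 4)^2*(n + 1)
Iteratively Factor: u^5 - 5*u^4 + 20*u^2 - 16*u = (u)*(u^4 - 5*u^3 + 20*u - 16) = u*(u - 2)*(u^3 - 3*u^2 - 6*u + 8) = u*(u - 2)*(u + 2)*(u^2 - 5*u + 4) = u*(u - 4)*(u - 2)*(u + 2)*(u - 1)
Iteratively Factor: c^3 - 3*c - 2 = (c + 1)*(c^2 - c - 2) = (c - 2)*(c + 1)*(c + 1)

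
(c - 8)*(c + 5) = c^2 - 3*c - 40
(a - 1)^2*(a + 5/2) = a^3 + a^2/2 - 4*a + 5/2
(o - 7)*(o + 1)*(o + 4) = o^3 - 2*o^2 - 31*o - 28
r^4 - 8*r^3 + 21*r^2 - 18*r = r*(r - 3)^2*(r - 2)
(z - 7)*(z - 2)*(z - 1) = z^3 - 10*z^2 + 23*z - 14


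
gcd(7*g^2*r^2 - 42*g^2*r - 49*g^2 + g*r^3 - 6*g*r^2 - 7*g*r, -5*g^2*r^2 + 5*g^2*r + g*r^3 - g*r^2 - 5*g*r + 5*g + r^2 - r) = 1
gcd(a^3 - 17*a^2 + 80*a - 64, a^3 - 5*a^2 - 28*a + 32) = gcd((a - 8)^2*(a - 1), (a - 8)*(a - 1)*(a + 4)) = a^2 - 9*a + 8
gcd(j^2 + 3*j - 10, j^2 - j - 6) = 1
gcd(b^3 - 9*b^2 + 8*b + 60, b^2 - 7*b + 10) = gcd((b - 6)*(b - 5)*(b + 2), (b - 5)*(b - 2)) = b - 5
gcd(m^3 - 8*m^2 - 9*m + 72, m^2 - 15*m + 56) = m - 8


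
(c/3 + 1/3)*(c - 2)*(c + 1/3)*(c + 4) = c^4/3 + 10*c^3/9 - 5*c^2/3 - 10*c/3 - 8/9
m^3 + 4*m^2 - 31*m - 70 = (m - 5)*(m + 2)*(m + 7)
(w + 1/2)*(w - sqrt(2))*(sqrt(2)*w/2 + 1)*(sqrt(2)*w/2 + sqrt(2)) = w^4/2 + 5*w^3/4 - w^2/2 - 5*w/2 - 1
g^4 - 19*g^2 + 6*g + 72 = (g - 3)^2*(g + 2)*(g + 4)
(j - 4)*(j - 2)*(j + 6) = j^3 - 28*j + 48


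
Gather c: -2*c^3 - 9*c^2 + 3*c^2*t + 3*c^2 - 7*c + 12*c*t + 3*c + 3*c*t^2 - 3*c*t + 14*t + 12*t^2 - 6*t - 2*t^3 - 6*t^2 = -2*c^3 + c^2*(3*t - 6) + c*(3*t^2 + 9*t - 4) - 2*t^3 + 6*t^2 + 8*t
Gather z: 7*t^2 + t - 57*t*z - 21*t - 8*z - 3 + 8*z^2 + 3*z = 7*t^2 - 20*t + 8*z^2 + z*(-57*t - 5) - 3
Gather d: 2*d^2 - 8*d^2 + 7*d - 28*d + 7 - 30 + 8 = -6*d^2 - 21*d - 15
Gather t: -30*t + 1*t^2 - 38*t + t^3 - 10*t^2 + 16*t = t^3 - 9*t^2 - 52*t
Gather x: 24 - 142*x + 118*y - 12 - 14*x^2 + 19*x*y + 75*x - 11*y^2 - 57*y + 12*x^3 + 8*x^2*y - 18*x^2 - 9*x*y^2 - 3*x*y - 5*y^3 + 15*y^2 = 12*x^3 + x^2*(8*y - 32) + x*(-9*y^2 + 16*y - 67) - 5*y^3 + 4*y^2 + 61*y + 12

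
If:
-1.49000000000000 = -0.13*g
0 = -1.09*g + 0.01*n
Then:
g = 11.46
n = 1249.31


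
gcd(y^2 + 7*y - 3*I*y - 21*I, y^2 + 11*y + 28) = y + 7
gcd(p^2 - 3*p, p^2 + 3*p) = p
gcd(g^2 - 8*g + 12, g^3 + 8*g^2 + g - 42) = g - 2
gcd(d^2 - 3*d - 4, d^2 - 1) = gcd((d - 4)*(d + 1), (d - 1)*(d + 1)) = d + 1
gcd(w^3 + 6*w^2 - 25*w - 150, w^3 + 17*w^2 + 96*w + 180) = w^2 + 11*w + 30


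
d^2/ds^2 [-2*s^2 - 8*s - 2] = -4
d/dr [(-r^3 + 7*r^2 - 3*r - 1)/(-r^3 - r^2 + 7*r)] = (8*r^4 - 20*r^3 + 43*r^2 - 2*r + 7)/(r^2*(r^4 + 2*r^3 - 13*r^2 - 14*r + 49))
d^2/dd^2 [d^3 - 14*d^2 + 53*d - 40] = 6*d - 28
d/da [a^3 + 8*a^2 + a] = 3*a^2 + 16*a + 1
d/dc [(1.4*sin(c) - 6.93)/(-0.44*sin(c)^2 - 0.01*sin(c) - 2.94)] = (0.616*sin(c)^2 - 6.0984*sin(c) - 4.1853)*cos(c)/(0.1936*sin(c)^4 + 0.0088*sin(c)^3 + 2.5873*sin(c)^2 + 0.0588*sin(c) + 8.6436)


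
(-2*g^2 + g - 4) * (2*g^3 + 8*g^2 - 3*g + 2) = -4*g^5 - 14*g^4 + 6*g^3 - 39*g^2 + 14*g - 8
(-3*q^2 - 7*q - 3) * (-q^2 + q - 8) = 3*q^4 + 4*q^3 + 20*q^2 + 53*q + 24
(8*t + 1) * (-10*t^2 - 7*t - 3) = -80*t^3 - 66*t^2 - 31*t - 3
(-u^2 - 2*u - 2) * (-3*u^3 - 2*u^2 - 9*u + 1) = 3*u^5 + 8*u^4 + 19*u^3 + 21*u^2 + 16*u - 2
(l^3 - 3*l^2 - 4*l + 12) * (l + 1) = l^4 - 2*l^3 - 7*l^2 + 8*l + 12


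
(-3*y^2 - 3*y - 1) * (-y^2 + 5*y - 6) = 3*y^4 - 12*y^3 + 4*y^2 + 13*y + 6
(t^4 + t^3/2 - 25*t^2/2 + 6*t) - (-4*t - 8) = t^4 + t^3/2 - 25*t^2/2 + 10*t + 8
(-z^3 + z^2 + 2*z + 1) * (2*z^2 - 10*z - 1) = -2*z^5 + 12*z^4 - 5*z^3 - 19*z^2 - 12*z - 1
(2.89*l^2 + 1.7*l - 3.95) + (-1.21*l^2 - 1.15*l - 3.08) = 1.68*l^2 + 0.55*l - 7.03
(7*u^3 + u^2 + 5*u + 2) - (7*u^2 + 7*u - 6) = 7*u^3 - 6*u^2 - 2*u + 8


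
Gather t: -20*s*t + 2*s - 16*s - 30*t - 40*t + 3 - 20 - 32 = -14*s + t*(-20*s - 70) - 49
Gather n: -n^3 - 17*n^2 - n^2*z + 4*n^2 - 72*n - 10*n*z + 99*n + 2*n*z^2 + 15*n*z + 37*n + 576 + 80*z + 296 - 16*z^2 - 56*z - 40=-n^3 + n^2*(-z - 13) + n*(2*z^2 + 5*z + 64) - 16*z^2 + 24*z + 832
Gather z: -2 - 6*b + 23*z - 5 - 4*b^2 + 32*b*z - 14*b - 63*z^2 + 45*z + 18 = -4*b^2 - 20*b - 63*z^2 + z*(32*b + 68) + 11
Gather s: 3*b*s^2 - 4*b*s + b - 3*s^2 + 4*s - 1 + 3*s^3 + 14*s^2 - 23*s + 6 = b + 3*s^3 + s^2*(3*b + 11) + s*(-4*b - 19) + 5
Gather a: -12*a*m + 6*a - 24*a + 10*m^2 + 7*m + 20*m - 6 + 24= a*(-12*m - 18) + 10*m^2 + 27*m + 18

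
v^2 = v^2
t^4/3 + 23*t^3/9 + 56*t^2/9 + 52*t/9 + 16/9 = (t/3 + 1/3)*(t + 2/3)*(t + 2)*(t + 4)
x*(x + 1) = x^2 + x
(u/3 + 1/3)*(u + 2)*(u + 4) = u^3/3 + 7*u^2/3 + 14*u/3 + 8/3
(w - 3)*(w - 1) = w^2 - 4*w + 3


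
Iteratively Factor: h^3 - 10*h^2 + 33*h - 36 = (h - 3)*(h^2 - 7*h + 12) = (h - 3)^2*(h - 4)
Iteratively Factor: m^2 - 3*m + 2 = (m - 1)*(m - 2)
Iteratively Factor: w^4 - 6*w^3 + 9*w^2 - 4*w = (w - 1)*(w^3 - 5*w^2 + 4*w) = (w - 1)^2*(w^2 - 4*w) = (w - 4)*(w - 1)^2*(w)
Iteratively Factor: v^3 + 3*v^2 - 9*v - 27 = (v + 3)*(v^2 - 9) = (v - 3)*(v + 3)*(v + 3)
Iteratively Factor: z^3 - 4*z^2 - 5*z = (z - 5)*(z^2 + z) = z*(z - 5)*(z + 1)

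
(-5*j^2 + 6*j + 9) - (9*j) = -5*j^2 - 3*j + 9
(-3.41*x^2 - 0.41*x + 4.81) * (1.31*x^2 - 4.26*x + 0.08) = -4.4671*x^4 + 13.9895*x^3 + 7.7749*x^2 - 20.5234*x + 0.3848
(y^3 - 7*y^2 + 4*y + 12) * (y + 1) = y^4 - 6*y^3 - 3*y^2 + 16*y + 12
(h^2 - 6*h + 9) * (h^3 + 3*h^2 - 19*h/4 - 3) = h^5 - 3*h^4 - 55*h^3/4 + 105*h^2/2 - 99*h/4 - 27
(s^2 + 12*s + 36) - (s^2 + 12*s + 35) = 1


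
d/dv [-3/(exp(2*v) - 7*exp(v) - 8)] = (6*exp(v) - 21)*exp(v)/(-exp(2*v) + 7*exp(v) + 8)^2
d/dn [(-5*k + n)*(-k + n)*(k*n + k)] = k*(5*k^2 - 12*k*n - 6*k + 3*n^2 + 2*n)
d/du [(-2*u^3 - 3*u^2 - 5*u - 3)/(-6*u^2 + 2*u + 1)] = (12*u^4 - 8*u^3 - 42*u^2 - 42*u + 1)/(36*u^4 - 24*u^3 - 8*u^2 + 4*u + 1)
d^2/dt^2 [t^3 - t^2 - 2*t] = 6*t - 2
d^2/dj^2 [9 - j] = 0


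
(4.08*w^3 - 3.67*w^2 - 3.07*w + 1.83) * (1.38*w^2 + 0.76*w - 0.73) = 5.6304*w^5 - 1.9638*w^4 - 10.0042*w^3 + 2.8713*w^2 + 3.6319*w - 1.3359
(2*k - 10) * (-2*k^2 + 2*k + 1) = -4*k^3 + 24*k^2 - 18*k - 10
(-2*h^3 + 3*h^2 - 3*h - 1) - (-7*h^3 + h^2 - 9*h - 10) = 5*h^3 + 2*h^2 + 6*h + 9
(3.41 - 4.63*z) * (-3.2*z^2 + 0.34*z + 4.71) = 14.816*z^3 - 12.4862*z^2 - 20.6479*z + 16.0611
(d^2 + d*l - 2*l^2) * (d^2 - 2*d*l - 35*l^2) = d^4 - d^3*l - 39*d^2*l^2 - 31*d*l^3 + 70*l^4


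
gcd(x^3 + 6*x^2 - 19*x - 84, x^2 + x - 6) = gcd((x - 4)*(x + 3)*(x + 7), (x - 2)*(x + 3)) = x + 3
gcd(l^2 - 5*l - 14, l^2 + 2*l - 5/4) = 1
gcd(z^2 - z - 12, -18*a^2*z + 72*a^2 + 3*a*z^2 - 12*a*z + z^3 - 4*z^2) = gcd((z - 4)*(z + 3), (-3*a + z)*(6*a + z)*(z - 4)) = z - 4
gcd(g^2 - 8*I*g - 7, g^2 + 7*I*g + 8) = g - I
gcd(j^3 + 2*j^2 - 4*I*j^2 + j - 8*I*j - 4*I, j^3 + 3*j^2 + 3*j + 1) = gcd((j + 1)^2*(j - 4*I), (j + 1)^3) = j^2 + 2*j + 1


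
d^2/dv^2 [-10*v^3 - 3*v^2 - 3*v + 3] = -60*v - 6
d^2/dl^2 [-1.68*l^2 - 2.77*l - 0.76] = -3.36000000000000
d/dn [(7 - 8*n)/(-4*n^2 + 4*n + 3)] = 4*(-8*n^2 + 14*n - 13)/(16*n^4 - 32*n^3 - 8*n^2 + 24*n + 9)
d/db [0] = 0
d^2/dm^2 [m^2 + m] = 2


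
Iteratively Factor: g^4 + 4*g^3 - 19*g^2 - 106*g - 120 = (g + 4)*(g^3 - 19*g - 30) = (g - 5)*(g + 4)*(g^2 + 5*g + 6) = (g - 5)*(g + 2)*(g + 4)*(g + 3)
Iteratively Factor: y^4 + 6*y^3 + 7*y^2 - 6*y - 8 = (y - 1)*(y^3 + 7*y^2 + 14*y + 8) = (y - 1)*(y + 2)*(y^2 + 5*y + 4) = (y - 1)*(y + 2)*(y + 4)*(y + 1)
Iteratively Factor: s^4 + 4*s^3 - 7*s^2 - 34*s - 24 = (s - 3)*(s^3 + 7*s^2 + 14*s + 8) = (s - 3)*(s + 1)*(s^2 + 6*s + 8) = (s - 3)*(s + 1)*(s + 4)*(s + 2)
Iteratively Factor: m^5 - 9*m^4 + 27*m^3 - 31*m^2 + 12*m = (m - 4)*(m^4 - 5*m^3 + 7*m^2 - 3*m) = (m - 4)*(m - 3)*(m^3 - 2*m^2 + m) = (m - 4)*(m - 3)*(m - 1)*(m^2 - m) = m*(m - 4)*(m - 3)*(m - 1)*(m - 1)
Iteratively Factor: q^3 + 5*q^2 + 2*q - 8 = (q + 4)*(q^2 + q - 2) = (q + 2)*(q + 4)*(q - 1)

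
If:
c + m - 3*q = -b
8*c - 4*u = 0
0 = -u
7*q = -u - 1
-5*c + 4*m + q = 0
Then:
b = -13/28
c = 0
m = 1/28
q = -1/7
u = 0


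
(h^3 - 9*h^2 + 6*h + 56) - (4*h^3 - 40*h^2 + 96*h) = -3*h^3 + 31*h^2 - 90*h + 56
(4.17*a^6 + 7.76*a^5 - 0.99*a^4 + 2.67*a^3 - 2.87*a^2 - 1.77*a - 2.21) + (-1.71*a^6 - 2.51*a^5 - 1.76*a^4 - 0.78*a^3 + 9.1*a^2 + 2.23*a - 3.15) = 2.46*a^6 + 5.25*a^5 - 2.75*a^4 + 1.89*a^3 + 6.23*a^2 + 0.46*a - 5.36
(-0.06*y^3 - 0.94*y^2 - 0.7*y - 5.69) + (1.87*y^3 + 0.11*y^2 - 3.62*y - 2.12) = 1.81*y^3 - 0.83*y^2 - 4.32*y - 7.81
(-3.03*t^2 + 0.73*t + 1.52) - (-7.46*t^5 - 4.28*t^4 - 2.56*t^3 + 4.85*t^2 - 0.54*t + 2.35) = 7.46*t^5 + 4.28*t^4 + 2.56*t^3 - 7.88*t^2 + 1.27*t - 0.83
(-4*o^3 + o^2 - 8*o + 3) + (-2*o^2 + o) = -4*o^3 - o^2 - 7*o + 3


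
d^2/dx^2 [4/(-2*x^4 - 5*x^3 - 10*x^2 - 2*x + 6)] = 8*((12*x^2 + 15*x + 10)*(2*x^4 + 5*x^3 + 10*x^2 + 2*x - 6) - (8*x^3 + 15*x^2 + 20*x + 2)^2)/(2*x^4 + 5*x^3 + 10*x^2 + 2*x - 6)^3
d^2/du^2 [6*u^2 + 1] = 12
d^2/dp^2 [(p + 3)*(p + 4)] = 2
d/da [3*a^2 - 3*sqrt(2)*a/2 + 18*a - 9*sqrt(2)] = 6*a - 3*sqrt(2)/2 + 18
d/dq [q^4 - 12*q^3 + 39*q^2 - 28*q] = 4*q^3 - 36*q^2 + 78*q - 28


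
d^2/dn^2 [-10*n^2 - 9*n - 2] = -20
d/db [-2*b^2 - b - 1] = -4*b - 1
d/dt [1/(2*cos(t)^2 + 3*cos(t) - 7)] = (4*cos(t) + 3)*sin(t)/(3*cos(t) + cos(2*t) - 6)^2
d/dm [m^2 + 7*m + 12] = 2*m + 7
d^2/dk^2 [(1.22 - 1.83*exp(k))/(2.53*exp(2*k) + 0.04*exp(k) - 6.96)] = (-11.713647*exp(4*k) + 31.421588*exp(3*k) - 192.974232*exp(2*k) + 85.423424*exp(k) - 88.30848)*exp(k)/(16.194277*exp(6*k) + 0.768108*exp(5*k) - 133.638648*exp(4*k) - 4.226048*exp(3*k) + 367.638336*exp(2*k) + 5.812992*exp(k) - 337.153536)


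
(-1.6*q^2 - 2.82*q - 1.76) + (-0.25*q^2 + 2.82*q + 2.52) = 0.76 - 1.85*q^2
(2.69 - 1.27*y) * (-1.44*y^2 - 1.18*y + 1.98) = 1.8288*y^3 - 2.375*y^2 - 5.6888*y + 5.3262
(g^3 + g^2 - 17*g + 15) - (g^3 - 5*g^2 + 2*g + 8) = 6*g^2 - 19*g + 7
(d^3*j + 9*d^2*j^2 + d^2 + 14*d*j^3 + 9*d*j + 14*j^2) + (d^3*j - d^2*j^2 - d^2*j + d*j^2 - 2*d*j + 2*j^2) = 2*d^3*j + 8*d^2*j^2 - d^2*j + d^2 + 14*d*j^3 + d*j^2 + 7*d*j + 16*j^2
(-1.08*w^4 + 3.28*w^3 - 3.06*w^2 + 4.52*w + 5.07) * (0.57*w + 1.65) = -0.6156*w^5 + 0.0875999999999997*w^4 + 3.6678*w^3 - 2.4726*w^2 + 10.3479*w + 8.3655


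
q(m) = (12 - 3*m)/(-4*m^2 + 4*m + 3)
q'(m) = (12 - 3*m)*(8*m - 4)/(-4*m^2 + 4*m + 3)^2 - 3/(-4*m^2 + 4*m + 3)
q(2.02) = -1.13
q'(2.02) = 3.20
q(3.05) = -0.13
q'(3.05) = 0.26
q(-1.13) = -2.32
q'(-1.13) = -4.12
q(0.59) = 2.58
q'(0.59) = -0.29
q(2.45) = -0.41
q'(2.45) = 0.84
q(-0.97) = -3.21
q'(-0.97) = -7.49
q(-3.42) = -0.39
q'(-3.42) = -0.16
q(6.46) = 0.05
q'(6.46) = 0.00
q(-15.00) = -0.06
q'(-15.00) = 0.00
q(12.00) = 0.05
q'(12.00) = 0.00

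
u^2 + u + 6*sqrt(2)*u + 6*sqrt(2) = (u + 1)*(u + 6*sqrt(2))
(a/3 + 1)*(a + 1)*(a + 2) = a^3/3 + 2*a^2 + 11*a/3 + 2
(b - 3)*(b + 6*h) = b^2 + 6*b*h - 3*b - 18*h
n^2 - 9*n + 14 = (n - 7)*(n - 2)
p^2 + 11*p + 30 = (p + 5)*(p + 6)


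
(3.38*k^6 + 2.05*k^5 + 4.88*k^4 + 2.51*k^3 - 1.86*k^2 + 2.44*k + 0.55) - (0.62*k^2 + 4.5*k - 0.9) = 3.38*k^6 + 2.05*k^5 + 4.88*k^4 + 2.51*k^3 - 2.48*k^2 - 2.06*k + 1.45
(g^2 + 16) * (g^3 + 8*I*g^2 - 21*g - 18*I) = g^5 + 8*I*g^4 - 5*g^3 + 110*I*g^2 - 336*g - 288*I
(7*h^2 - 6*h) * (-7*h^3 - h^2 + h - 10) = -49*h^5 + 35*h^4 + 13*h^3 - 76*h^2 + 60*h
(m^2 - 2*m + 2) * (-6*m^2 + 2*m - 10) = -6*m^4 + 14*m^3 - 26*m^2 + 24*m - 20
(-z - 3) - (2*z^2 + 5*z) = -2*z^2 - 6*z - 3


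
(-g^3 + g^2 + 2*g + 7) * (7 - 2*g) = 2*g^4 - 9*g^3 + 3*g^2 + 49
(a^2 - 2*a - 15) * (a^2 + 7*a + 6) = a^4 + 5*a^3 - 23*a^2 - 117*a - 90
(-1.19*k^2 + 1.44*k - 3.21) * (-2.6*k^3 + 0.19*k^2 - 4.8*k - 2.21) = 3.094*k^5 - 3.9701*k^4 + 14.3316*k^3 - 4.892*k^2 + 12.2256*k + 7.0941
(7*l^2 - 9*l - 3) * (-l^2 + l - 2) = -7*l^4 + 16*l^3 - 20*l^2 + 15*l + 6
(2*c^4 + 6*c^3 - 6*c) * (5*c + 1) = 10*c^5 + 32*c^4 + 6*c^3 - 30*c^2 - 6*c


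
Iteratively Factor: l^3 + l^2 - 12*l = (l)*(l^2 + l - 12) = l*(l - 3)*(l + 4)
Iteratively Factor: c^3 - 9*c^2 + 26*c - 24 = (c - 2)*(c^2 - 7*c + 12) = (c - 4)*(c - 2)*(c - 3)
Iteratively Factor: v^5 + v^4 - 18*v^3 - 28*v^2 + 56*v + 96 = (v - 2)*(v^4 + 3*v^3 - 12*v^2 - 52*v - 48) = (v - 2)*(v + 2)*(v^3 + v^2 - 14*v - 24) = (v - 2)*(v + 2)*(v + 3)*(v^2 - 2*v - 8) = (v - 4)*(v - 2)*(v + 2)*(v + 3)*(v + 2)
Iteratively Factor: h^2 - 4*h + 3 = (h - 1)*(h - 3)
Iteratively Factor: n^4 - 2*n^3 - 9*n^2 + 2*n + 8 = (n + 1)*(n^3 - 3*n^2 - 6*n + 8) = (n - 4)*(n + 1)*(n^2 + n - 2) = (n - 4)*(n - 1)*(n + 1)*(n + 2)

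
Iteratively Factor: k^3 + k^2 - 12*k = (k - 3)*(k^2 + 4*k) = (k - 3)*(k + 4)*(k)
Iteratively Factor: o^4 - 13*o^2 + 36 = (o + 2)*(o^3 - 2*o^2 - 9*o + 18) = (o - 2)*(o + 2)*(o^2 - 9) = (o - 3)*(o - 2)*(o + 2)*(o + 3)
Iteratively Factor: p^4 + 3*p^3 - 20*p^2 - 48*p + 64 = (p + 4)*(p^3 - p^2 - 16*p + 16) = (p + 4)^2*(p^2 - 5*p + 4) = (p - 4)*(p + 4)^2*(p - 1)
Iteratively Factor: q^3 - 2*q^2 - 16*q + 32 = (q + 4)*(q^2 - 6*q + 8) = (q - 4)*(q + 4)*(q - 2)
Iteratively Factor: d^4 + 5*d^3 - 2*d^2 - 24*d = (d + 4)*(d^3 + d^2 - 6*d) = (d - 2)*(d + 4)*(d^2 + 3*d) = d*(d - 2)*(d + 4)*(d + 3)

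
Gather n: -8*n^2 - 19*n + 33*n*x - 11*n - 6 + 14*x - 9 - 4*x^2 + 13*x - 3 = -8*n^2 + n*(33*x - 30) - 4*x^2 + 27*x - 18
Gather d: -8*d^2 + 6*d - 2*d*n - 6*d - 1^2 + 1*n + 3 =-8*d^2 - 2*d*n + n + 2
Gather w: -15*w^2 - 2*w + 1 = -15*w^2 - 2*w + 1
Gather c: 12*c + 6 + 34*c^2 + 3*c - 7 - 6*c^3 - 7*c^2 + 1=-6*c^3 + 27*c^2 + 15*c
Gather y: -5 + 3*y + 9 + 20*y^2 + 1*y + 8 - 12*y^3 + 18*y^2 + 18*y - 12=-12*y^3 + 38*y^2 + 22*y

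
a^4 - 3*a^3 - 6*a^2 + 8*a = a*(a - 4)*(a - 1)*(a + 2)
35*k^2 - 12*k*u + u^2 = (-7*k + u)*(-5*k + u)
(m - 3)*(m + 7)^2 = m^3 + 11*m^2 + 7*m - 147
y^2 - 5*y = y*(y - 5)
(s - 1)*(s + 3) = s^2 + 2*s - 3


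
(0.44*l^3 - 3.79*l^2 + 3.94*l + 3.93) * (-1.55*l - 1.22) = -0.682*l^4 + 5.3377*l^3 - 1.4832*l^2 - 10.8983*l - 4.7946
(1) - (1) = 0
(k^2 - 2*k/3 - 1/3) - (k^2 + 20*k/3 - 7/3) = 2 - 22*k/3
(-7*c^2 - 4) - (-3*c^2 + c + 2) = -4*c^2 - c - 6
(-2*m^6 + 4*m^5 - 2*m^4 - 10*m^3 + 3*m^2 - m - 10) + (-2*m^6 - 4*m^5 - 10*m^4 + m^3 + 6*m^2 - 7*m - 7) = -4*m^6 - 12*m^4 - 9*m^3 + 9*m^2 - 8*m - 17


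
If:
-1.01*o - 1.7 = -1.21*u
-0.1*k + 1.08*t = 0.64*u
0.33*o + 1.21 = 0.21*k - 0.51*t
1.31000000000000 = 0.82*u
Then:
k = 10.87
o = 0.23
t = 1.95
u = 1.60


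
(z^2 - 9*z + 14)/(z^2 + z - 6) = (z - 7)/(z + 3)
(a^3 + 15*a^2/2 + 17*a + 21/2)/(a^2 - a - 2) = (2*a^2 + 13*a + 21)/(2*(a - 2))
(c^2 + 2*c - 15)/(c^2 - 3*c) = (c + 5)/c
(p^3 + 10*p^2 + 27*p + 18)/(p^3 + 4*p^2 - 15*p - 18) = (p + 3)/(p - 3)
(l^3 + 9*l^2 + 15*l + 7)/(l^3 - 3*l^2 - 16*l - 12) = (l^2 + 8*l + 7)/(l^2 - 4*l - 12)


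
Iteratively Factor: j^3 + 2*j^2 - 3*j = (j)*(j^2 + 2*j - 3) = j*(j + 3)*(j - 1)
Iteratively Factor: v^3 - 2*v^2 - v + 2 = (v - 1)*(v^2 - v - 2) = (v - 2)*(v - 1)*(v + 1)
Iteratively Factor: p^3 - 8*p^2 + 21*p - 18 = (p - 3)*(p^2 - 5*p + 6) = (p - 3)^2*(p - 2)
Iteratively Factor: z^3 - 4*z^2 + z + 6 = (z + 1)*(z^2 - 5*z + 6) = (z - 3)*(z + 1)*(z - 2)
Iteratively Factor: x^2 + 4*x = (x)*(x + 4)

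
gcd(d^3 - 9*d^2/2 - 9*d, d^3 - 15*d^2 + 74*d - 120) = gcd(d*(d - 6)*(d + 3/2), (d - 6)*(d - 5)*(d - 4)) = d - 6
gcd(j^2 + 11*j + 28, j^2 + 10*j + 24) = j + 4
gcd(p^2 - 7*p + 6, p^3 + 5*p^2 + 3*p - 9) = p - 1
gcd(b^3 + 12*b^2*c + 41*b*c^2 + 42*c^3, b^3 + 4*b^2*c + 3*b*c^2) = b + 3*c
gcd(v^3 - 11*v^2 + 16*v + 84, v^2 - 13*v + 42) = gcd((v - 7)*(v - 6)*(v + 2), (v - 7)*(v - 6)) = v^2 - 13*v + 42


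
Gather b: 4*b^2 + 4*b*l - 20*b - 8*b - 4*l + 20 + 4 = 4*b^2 + b*(4*l - 28) - 4*l + 24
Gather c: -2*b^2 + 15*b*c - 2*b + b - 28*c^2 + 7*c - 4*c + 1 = -2*b^2 - b - 28*c^2 + c*(15*b + 3) + 1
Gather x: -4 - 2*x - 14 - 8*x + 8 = -10*x - 10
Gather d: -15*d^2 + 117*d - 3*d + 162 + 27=-15*d^2 + 114*d + 189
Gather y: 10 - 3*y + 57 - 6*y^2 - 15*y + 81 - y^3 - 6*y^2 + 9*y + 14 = -y^3 - 12*y^2 - 9*y + 162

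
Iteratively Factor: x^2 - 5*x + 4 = (x - 1)*(x - 4)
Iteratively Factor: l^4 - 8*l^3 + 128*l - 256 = (l + 4)*(l^3 - 12*l^2 + 48*l - 64) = (l - 4)*(l + 4)*(l^2 - 8*l + 16) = (l - 4)^2*(l + 4)*(l - 4)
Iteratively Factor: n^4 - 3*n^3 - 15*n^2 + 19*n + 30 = (n - 2)*(n^3 - n^2 - 17*n - 15) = (n - 2)*(n + 1)*(n^2 - 2*n - 15) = (n - 5)*(n - 2)*(n + 1)*(n + 3)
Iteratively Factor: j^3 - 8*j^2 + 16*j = (j - 4)*(j^2 - 4*j) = (j - 4)^2*(j)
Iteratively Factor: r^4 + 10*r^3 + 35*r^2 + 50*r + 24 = (r + 4)*(r^3 + 6*r^2 + 11*r + 6) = (r + 3)*(r + 4)*(r^2 + 3*r + 2) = (r + 2)*(r + 3)*(r + 4)*(r + 1)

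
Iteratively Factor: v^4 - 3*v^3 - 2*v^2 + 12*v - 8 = (v + 2)*(v^3 - 5*v^2 + 8*v - 4) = (v - 2)*(v + 2)*(v^2 - 3*v + 2) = (v - 2)^2*(v + 2)*(v - 1)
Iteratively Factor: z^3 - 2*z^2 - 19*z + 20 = (z - 1)*(z^2 - z - 20) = (z - 5)*(z - 1)*(z + 4)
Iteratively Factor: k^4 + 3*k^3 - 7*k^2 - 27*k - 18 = (k - 3)*(k^3 + 6*k^2 + 11*k + 6) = (k - 3)*(k + 1)*(k^2 + 5*k + 6) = (k - 3)*(k + 1)*(k + 3)*(k + 2)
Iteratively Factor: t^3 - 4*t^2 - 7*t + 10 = (t + 2)*(t^2 - 6*t + 5) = (t - 1)*(t + 2)*(t - 5)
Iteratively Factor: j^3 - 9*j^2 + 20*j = (j - 4)*(j^2 - 5*j) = (j - 5)*(j - 4)*(j)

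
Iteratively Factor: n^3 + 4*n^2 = (n)*(n^2 + 4*n) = n^2*(n + 4)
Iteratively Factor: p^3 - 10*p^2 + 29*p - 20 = (p - 5)*(p^2 - 5*p + 4) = (p - 5)*(p - 1)*(p - 4)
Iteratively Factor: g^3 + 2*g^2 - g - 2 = (g - 1)*(g^2 + 3*g + 2) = (g - 1)*(g + 1)*(g + 2)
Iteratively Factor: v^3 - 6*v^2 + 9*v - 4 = (v - 4)*(v^2 - 2*v + 1) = (v - 4)*(v - 1)*(v - 1)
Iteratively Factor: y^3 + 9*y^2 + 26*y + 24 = (y + 2)*(y^2 + 7*y + 12) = (y + 2)*(y + 3)*(y + 4)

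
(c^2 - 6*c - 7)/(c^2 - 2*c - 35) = (c + 1)/(c + 5)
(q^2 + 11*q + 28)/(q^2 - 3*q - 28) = (q + 7)/(q - 7)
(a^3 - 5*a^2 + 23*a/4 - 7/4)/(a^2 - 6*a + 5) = (a^2 - 4*a + 7/4)/(a - 5)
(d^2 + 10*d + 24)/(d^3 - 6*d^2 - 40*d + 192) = (d + 4)/(d^2 - 12*d + 32)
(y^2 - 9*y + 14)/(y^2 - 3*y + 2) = (y - 7)/(y - 1)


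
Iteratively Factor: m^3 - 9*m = (m)*(m^2 - 9) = m*(m + 3)*(m - 3)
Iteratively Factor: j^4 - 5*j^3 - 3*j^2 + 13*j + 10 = (j - 2)*(j^3 - 3*j^2 - 9*j - 5) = (j - 2)*(j + 1)*(j^2 - 4*j - 5) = (j - 2)*(j + 1)^2*(j - 5)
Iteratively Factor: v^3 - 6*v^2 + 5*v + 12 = (v + 1)*(v^2 - 7*v + 12) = (v - 4)*(v + 1)*(v - 3)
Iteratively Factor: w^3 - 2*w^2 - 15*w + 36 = (w - 3)*(w^2 + w - 12) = (w - 3)^2*(w + 4)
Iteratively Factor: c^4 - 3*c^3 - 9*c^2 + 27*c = (c - 3)*(c^3 - 9*c) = c*(c - 3)*(c^2 - 9) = c*(c - 3)^2*(c + 3)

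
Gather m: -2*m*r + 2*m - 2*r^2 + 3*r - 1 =m*(2 - 2*r) - 2*r^2 + 3*r - 1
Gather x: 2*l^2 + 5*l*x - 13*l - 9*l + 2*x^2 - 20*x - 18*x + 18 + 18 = 2*l^2 - 22*l + 2*x^2 + x*(5*l - 38) + 36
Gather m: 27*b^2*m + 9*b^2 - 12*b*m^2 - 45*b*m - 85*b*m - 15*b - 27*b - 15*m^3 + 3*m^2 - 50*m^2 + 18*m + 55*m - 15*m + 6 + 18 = 9*b^2 - 42*b - 15*m^3 + m^2*(-12*b - 47) + m*(27*b^2 - 130*b + 58) + 24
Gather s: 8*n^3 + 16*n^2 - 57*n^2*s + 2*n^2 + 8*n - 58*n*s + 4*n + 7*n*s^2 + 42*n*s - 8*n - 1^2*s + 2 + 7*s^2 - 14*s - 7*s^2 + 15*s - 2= 8*n^3 + 18*n^2 + 7*n*s^2 + 4*n + s*(-57*n^2 - 16*n)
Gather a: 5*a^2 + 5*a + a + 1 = 5*a^2 + 6*a + 1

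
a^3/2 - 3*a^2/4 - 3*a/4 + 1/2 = (a/2 + 1/2)*(a - 2)*(a - 1/2)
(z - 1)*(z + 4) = z^2 + 3*z - 4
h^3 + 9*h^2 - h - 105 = (h - 3)*(h + 5)*(h + 7)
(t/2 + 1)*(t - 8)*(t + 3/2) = t^3/2 - 9*t^2/4 - 25*t/2 - 12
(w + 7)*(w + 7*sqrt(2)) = w^2 + 7*w + 7*sqrt(2)*w + 49*sqrt(2)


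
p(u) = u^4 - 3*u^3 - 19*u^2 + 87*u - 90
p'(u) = 4*u^3 - 9*u^2 - 38*u + 87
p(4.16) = 26.62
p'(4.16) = 61.13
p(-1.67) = -266.53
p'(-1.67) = 106.73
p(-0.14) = -102.54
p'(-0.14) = 92.13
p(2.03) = 0.20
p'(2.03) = 6.23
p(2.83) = 0.19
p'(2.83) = -1.96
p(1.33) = -11.83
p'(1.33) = 29.95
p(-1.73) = -272.88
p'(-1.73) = 105.09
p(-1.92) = -292.26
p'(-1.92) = 98.47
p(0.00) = -90.00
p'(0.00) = 87.00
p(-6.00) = 648.00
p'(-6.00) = -873.00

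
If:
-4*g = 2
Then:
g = -1/2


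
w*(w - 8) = w^2 - 8*w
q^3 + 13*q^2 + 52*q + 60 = (q + 2)*(q + 5)*(q + 6)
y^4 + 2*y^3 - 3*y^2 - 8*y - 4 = (y - 2)*(y + 1)^2*(y + 2)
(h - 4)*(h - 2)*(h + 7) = h^3 + h^2 - 34*h + 56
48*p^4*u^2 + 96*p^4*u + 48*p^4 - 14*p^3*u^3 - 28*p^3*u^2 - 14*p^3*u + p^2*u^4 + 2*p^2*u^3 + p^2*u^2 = (-8*p + u)*(-6*p + u)*(p*u + p)^2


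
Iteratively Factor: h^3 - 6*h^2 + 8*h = (h - 4)*(h^2 - 2*h) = h*(h - 4)*(h - 2)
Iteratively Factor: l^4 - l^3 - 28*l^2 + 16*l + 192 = (l - 4)*(l^3 + 3*l^2 - 16*l - 48) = (l - 4)^2*(l^2 + 7*l + 12) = (l - 4)^2*(l + 3)*(l + 4)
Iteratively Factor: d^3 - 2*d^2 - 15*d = (d)*(d^2 - 2*d - 15) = d*(d - 5)*(d + 3)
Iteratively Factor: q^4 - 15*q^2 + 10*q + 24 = (q + 1)*(q^3 - q^2 - 14*q + 24) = (q - 2)*(q + 1)*(q^2 + q - 12) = (q - 2)*(q + 1)*(q + 4)*(q - 3)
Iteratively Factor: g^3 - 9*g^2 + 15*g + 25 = (g - 5)*(g^2 - 4*g - 5) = (g - 5)^2*(g + 1)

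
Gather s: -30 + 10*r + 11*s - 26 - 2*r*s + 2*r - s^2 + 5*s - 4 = 12*r - s^2 + s*(16 - 2*r) - 60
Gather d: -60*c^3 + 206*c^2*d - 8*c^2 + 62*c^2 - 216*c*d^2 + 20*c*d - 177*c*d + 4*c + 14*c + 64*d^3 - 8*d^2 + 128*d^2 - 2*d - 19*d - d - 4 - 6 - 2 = -60*c^3 + 54*c^2 + 18*c + 64*d^3 + d^2*(120 - 216*c) + d*(206*c^2 - 157*c - 22) - 12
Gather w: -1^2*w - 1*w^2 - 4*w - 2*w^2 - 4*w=-3*w^2 - 9*w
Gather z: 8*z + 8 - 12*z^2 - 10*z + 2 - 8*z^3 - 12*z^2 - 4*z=-8*z^3 - 24*z^2 - 6*z + 10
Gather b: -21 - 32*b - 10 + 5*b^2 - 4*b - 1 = 5*b^2 - 36*b - 32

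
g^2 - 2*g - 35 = (g - 7)*(g + 5)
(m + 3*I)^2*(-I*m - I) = -I*m^3 + 6*m^2 - I*m^2 + 6*m + 9*I*m + 9*I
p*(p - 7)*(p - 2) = p^3 - 9*p^2 + 14*p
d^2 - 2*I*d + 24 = (d - 6*I)*(d + 4*I)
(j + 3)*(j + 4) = j^2 + 7*j + 12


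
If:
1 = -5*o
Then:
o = -1/5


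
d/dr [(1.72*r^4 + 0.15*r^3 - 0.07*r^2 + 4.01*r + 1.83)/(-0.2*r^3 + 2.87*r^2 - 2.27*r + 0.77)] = (-0.344*r^6 + 9.8728*r^5 - 11.2967*r^4 + 6.2206*r^3 - 9.9053*r^2 - 10.612*r + 7.2418)/(0.04*r^6 - 1.148*r^5 + 9.1449*r^4 - 13.3378*r^3 + 9.5727*r^2 - 3.4958*r + 0.5929)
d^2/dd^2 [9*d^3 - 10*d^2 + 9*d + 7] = 54*d - 20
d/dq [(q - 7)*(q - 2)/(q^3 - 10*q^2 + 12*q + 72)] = (-q^3 + 12*q^2 - 48*q + 136)/(q^5 - 14*q^4 + 40*q^3 + 144*q^2 - 432*q - 864)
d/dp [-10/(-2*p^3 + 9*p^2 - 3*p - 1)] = 30*(-2*p^2 + 6*p - 1)/(2*p^3 - 9*p^2 + 3*p + 1)^2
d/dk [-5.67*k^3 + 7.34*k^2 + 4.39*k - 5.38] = -17.01*k^2 + 14.68*k + 4.39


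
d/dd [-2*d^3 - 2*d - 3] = -6*d^2 - 2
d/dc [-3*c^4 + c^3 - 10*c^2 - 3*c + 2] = -12*c^3 + 3*c^2 - 20*c - 3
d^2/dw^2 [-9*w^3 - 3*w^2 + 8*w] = -54*w - 6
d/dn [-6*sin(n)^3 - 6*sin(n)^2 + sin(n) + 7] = (-18*sin(n)^2 - 12*sin(n) + 1)*cos(n)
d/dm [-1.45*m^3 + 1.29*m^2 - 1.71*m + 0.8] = -4.35*m^2 + 2.58*m - 1.71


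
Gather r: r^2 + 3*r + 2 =r^2 + 3*r + 2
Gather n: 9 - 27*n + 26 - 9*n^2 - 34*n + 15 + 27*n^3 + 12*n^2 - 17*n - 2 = 27*n^3 + 3*n^2 - 78*n + 48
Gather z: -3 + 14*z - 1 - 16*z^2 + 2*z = -16*z^2 + 16*z - 4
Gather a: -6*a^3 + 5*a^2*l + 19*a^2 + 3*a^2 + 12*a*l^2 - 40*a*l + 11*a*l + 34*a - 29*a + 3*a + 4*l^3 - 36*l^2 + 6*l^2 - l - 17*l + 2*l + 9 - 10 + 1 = -6*a^3 + a^2*(5*l + 22) + a*(12*l^2 - 29*l + 8) + 4*l^3 - 30*l^2 - 16*l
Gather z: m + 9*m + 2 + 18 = 10*m + 20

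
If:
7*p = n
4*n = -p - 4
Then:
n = -28/29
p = -4/29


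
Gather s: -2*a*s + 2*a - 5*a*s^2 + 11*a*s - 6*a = -5*a*s^2 + 9*a*s - 4*a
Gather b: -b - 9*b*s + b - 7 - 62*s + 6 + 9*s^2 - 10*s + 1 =-9*b*s + 9*s^2 - 72*s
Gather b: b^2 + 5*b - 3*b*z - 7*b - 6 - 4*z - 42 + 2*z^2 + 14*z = b^2 + b*(-3*z - 2) + 2*z^2 + 10*z - 48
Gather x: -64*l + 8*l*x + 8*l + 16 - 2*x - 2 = -56*l + x*(8*l - 2) + 14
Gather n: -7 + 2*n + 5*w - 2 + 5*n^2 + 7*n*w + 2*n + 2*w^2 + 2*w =5*n^2 + n*(7*w + 4) + 2*w^2 + 7*w - 9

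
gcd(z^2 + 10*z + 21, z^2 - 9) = z + 3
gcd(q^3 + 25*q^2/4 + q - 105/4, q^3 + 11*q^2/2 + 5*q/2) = q + 5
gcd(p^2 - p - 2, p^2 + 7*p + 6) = p + 1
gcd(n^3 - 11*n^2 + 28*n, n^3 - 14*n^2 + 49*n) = n^2 - 7*n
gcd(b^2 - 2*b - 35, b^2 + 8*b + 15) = b + 5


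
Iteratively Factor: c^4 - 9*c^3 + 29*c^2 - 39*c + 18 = (c - 2)*(c^3 - 7*c^2 + 15*c - 9) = (c - 2)*(c - 1)*(c^2 - 6*c + 9) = (c - 3)*(c - 2)*(c - 1)*(c - 3)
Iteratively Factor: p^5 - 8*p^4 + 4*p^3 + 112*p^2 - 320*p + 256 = (p - 4)*(p^4 - 4*p^3 - 12*p^2 + 64*p - 64) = (p - 4)*(p - 2)*(p^3 - 2*p^2 - 16*p + 32) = (p - 4)*(p - 2)*(p + 4)*(p^2 - 6*p + 8) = (p - 4)*(p - 2)^2*(p + 4)*(p - 4)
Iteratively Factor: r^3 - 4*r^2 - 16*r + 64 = (r - 4)*(r^2 - 16) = (r - 4)*(r + 4)*(r - 4)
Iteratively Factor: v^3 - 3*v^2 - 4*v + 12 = (v - 2)*(v^2 - v - 6) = (v - 3)*(v - 2)*(v + 2)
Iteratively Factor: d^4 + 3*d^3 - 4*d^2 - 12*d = (d)*(d^3 + 3*d^2 - 4*d - 12) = d*(d + 2)*(d^2 + d - 6) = d*(d - 2)*(d + 2)*(d + 3)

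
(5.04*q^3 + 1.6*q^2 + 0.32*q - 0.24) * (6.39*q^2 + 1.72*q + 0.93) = 32.2056*q^5 + 18.8928*q^4 + 9.484*q^3 + 0.5048*q^2 - 0.1152*q - 0.2232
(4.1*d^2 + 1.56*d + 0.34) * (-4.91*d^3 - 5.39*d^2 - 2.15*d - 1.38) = -20.131*d^5 - 29.7586*d^4 - 18.8928*d^3 - 10.8446*d^2 - 2.8838*d - 0.4692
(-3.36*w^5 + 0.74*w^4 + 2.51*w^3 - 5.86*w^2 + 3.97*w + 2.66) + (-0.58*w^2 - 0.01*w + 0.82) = -3.36*w^5 + 0.74*w^4 + 2.51*w^3 - 6.44*w^2 + 3.96*w + 3.48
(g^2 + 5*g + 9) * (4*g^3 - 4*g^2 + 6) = 4*g^5 + 16*g^4 + 16*g^3 - 30*g^2 + 30*g + 54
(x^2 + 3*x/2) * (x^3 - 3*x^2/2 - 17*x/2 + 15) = x^5 - 43*x^3/4 + 9*x^2/4 + 45*x/2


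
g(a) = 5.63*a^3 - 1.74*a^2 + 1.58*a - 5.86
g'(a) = 16.89*a^2 - 3.48*a + 1.58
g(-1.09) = -16.94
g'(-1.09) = 25.44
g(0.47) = -4.92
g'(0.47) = 3.68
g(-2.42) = -99.66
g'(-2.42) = 108.92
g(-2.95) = -170.20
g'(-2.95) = 158.83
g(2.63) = 88.68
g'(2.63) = 109.25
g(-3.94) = -383.44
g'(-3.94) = 277.48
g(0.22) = -5.54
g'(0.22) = 1.63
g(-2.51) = -109.82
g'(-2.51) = 116.72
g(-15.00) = -19422.31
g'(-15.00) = 3854.03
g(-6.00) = -1294.06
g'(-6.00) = 630.50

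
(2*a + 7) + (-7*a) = 7 - 5*a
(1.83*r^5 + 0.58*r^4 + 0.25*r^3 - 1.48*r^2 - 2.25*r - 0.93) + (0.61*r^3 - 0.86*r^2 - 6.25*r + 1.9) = 1.83*r^5 + 0.58*r^4 + 0.86*r^3 - 2.34*r^2 - 8.5*r + 0.97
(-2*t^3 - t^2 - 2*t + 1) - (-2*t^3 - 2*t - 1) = 2 - t^2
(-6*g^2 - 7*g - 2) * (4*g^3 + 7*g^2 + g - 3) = -24*g^5 - 70*g^4 - 63*g^3 - 3*g^2 + 19*g + 6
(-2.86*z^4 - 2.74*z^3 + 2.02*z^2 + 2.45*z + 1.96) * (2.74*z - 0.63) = -7.8364*z^5 - 5.7058*z^4 + 7.261*z^3 + 5.4404*z^2 + 3.8269*z - 1.2348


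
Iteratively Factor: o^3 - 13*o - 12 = (o + 1)*(o^2 - o - 12) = (o - 4)*(o + 1)*(o + 3)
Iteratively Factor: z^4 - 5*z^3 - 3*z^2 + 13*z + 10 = (z - 2)*(z^3 - 3*z^2 - 9*z - 5) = (z - 2)*(z + 1)*(z^2 - 4*z - 5) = (z - 5)*(z - 2)*(z + 1)*(z + 1)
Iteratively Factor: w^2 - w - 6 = (w - 3)*(w + 2)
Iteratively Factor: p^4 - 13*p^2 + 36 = (p + 2)*(p^3 - 2*p^2 - 9*p + 18) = (p - 2)*(p + 2)*(p^2 - 9) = (p - 2)*(p + 2)*(p + 3)*(p - 3)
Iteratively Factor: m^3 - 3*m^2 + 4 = (m - 2)*(m^2 - m - 2) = (m - 2)*(m + 1)*(m - 2)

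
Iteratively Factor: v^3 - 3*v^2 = (v - 3)*(v^2) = v*(v - 3)*(v)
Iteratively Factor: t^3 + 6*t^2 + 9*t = (t + 3)*(t^2 + 3*t) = t*(t + 3)*(t + 3)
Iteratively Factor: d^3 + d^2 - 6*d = (d)*(d^2 + d - 6) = d*(d - 2)*(d + 3)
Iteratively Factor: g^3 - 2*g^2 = (g - 2)*(g^2) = g*(g - 2)*(g)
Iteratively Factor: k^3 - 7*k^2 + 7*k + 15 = (k - 3)*(k^2 - 4*k - 5) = (k - 3)*(k + 1)*(k - 5)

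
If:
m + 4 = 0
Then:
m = -4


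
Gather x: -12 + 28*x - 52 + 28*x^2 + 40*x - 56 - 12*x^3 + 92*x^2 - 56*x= -12*x^3 + 120*x^2 + 12*x - 120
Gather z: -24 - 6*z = -6*z - 24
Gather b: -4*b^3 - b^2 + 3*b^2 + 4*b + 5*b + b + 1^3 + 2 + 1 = -4*b^3 + 2*b^2 + 10*b + 4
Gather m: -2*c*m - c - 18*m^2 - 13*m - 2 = -c - 18*m^2 + m*(-2*c - 13) - 2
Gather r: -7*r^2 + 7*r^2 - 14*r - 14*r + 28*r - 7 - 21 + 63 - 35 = 0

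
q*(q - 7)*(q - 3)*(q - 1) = q^4 - 11*q^3 + 31*q^2 - 21*q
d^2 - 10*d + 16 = (d - 8)*(d - 2)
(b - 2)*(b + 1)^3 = b^4 + b^3 - 3*b^2 - 5*b - 2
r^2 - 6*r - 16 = (r - 8)*(r + 2)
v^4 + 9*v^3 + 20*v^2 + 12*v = v*(v + 1)*(v + 2)*(v + 6)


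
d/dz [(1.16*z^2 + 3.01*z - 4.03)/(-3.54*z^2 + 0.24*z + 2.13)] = (10.9338*z^2 - 23.5908*z + 7.3785)/(12.5316*z^4 - 1.6992*z^3 - 15.0228*z^2 + 1.0224*z + 4.5369)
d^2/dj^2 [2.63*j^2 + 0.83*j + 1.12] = 5.26000000000000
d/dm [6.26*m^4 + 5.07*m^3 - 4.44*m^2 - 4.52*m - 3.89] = 25.04*m^3 + 15.21*m^2 - 8.88*m - 4.52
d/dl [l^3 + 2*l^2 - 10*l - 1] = 3*l^2 + 4*l - 10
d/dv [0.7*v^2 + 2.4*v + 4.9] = 1.4*v + 2.4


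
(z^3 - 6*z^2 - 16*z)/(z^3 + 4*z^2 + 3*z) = (z^2 - 6*z - 16)/(z^2 + 4*z + 3)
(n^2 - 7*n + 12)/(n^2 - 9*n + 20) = (n - 3)/(n - 5)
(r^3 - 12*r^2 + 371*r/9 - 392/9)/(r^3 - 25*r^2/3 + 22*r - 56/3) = (3*r^2 - 29*r + 56)/(3*(r^2 - 6*r + 8))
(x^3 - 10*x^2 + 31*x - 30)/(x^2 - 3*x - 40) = (-x^3 + 10*x^2 - 31*x + 30)/(-x^2 + 3*x + 40)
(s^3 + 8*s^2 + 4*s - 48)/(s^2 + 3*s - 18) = (s^2 + 2*s - 8)/(s - 3)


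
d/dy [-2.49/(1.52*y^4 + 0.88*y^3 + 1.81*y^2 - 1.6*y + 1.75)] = (15.1392*y^3 + 6.5736*y^2 + 9.0138*y - 3.984)/(1.52*y^4 + 0.88*y^3 + 1.81*y^2 - 1.6*y + 1.75)^2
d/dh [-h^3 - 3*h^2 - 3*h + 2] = -3*h^2 - 6*h - 3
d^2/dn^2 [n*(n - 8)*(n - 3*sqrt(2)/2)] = 6*n - 16 - 3*sqrt(2)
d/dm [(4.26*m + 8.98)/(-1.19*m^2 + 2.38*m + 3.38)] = (5.0694*m^2 + 21.3724*m - 6.9736)/(1.4161*m^4 - 5.6644*m^3 - 2.38*m^2 + 16.0888*m + 11.4244)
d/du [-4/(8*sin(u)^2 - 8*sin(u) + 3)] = 32*(sin(2*u) - cos(u))/(-8*sin(u) - 4*cos(2*u) + 7)^2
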